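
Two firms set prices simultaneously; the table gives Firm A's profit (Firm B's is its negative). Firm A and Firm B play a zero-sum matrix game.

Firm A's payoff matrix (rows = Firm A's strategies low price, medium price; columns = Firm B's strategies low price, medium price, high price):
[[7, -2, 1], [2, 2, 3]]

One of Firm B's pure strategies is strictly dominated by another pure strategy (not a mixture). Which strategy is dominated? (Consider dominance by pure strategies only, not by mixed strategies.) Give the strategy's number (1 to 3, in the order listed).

Firm B prefers columns that give Firm A less. Compare high price with medium price: -2 < 1, 2 < 3.
So medium price strictly dominates high price for Firm B; high price is strictly dominated.

3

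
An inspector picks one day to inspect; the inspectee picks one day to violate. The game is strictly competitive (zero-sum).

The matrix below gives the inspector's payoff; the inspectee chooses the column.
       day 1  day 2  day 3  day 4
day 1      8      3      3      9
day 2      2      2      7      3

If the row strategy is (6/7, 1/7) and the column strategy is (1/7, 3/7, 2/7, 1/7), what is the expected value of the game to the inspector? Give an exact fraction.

Against (1/7, 3/7, 2/7, 1/7), each row's expected payoff is day 1: 32/7; day 2: 25/7.
Taking the (6/7, 1/7)-weighted average: (6/7)·(32/7) + (1/7)·(25/7) = 31/7.

31/7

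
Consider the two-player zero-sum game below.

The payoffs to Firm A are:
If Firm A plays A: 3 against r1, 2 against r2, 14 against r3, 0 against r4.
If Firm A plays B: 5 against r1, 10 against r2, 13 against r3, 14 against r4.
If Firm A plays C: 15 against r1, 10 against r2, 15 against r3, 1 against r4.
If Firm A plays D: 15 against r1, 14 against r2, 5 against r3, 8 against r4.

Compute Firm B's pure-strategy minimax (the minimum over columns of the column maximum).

14

The worst case (largest entry) in each column is r1: 15, r2: 14, r3: 15, r4: 14.
The best (smallest) of these is 14.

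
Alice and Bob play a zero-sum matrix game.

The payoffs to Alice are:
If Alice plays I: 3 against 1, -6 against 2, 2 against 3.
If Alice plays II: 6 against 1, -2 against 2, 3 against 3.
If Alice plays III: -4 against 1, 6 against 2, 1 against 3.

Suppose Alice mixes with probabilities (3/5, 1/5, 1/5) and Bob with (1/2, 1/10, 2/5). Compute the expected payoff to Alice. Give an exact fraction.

81/50

Against (1/2, 1/10, 2/5), each row's expected payoff is I: 17/10; II: 4; III: -1.
Taking the (3/5, 1/5, 1/5)-weighted average: (3/5)·(17/10) + (1/5)·(4) + (1/5)·(-1) = 81/50.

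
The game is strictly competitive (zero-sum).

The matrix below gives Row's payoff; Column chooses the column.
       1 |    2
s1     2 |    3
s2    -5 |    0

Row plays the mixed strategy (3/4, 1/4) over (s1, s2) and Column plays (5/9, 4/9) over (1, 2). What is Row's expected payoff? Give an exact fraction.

Against (5/9, 4/9), each row's expected payoff is s1: 22/9; s2: -25/9.
Taking the (3/4, 1/4)-weighted average: (3/4)·(22/9) + (1/4)·(-25/9) = 41/36.

41/36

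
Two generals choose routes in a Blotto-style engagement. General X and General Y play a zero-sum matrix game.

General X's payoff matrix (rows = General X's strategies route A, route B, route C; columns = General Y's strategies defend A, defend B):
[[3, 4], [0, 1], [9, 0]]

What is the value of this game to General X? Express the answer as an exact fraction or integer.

18/5

Row route B is strictly dominated by row route A, so General X never plays it.
The remaining 2×2 game on (route A, route C) × (defend A, defend B) has no saddle point. Let General X play route A with probability p; indifference gives 3p + 9(1−p) = 4p, so p = 9/10.
Similarly General Y's optimal q on defend A is 2/5, and the value is 3·(2/5) + (4)·(3/5) = 18/5.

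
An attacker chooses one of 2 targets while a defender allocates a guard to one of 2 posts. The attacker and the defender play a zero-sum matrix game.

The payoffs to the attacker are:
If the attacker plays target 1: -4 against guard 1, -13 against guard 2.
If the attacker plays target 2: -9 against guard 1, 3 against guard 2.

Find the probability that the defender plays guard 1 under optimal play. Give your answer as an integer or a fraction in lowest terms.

Row minima are -13 and -9, so the attacker's maximin is -9; column maxima are -4 and 3, so the defender's minimax is -4. These differ, so the equilibrium is in mixed strategies.
Let the defender play guard 1 with probability q. The attacker is indifferent when −4q − 13(1−q) = −9q + 3(1−q), giving q = 16/21.

16/21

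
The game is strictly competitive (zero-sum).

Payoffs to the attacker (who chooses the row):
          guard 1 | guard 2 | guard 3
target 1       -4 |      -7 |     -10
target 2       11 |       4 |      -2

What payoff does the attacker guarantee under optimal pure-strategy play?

Row minima: -10, -2 → the attacker's maximin is -2.
Column maxima: 11, 4, -2 → the defender's minimax is -2.
They coincide at (target 2, guard 3), so the value is -2.

-2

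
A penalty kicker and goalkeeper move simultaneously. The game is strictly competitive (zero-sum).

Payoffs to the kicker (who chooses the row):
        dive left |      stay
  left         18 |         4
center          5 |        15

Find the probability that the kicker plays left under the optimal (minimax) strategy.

5/12

Row minima are 4 and 5, so the kicker's maximin is 5; column maxima are 18 and 15, so the goalkeeper's minimax is 15. These differ, so the equilibrium is in mixed strategies.
Let the kicker play left with probability p. The goalkeeper is indifferent when 18p + 5(1−p) = 4p + 15(1−p), giving p = 5/12.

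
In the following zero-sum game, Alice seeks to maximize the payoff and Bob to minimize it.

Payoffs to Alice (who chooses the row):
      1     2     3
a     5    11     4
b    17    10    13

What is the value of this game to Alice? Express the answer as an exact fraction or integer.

Column 1 is strictly dominated by 3 for Bob (it gives Alice more in every row).
The remaining 2×2 game on (a, b) × (2, 3) has no saddle point. Let Alice play a with probability p; indifference gives 11p + 10(1−p) = 4p + 13(1−p), so p = 3/10.
Similarly Bob's optimal q on 2 is 9/10, and the value is 11·(9/10) + (4)·(1/10) = 103/10.

103/10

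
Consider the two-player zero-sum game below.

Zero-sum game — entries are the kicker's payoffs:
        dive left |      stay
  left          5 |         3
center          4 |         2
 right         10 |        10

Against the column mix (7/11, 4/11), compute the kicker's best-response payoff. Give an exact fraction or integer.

left: (5)·(7/11) + (3)·(4/11) = 47/11.
center: (4)·(7/11) + (2)·(4/11) = 36/11.
right: (10)·(7/11) + (10)·(4/11) = 10.
The best pure response is right with expected payoff 10.

10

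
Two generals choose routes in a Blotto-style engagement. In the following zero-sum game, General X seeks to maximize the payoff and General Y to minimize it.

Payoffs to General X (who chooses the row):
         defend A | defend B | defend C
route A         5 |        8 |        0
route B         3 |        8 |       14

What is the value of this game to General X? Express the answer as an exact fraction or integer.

Column defend B is strictly dominated by defend A for General Y (it gives General X more in every row).
The remaining 2×2 game on (route A, route B) × (defend A, defend C) has no saddle point. Let General X play route A with probability p; indifference gives 5p + 3(1−p) = 14(1−p), so p = 11/16.
Similarly General Y's optimal q on defend A is 7/8, and the value is 5·(7/8) + (0)·(1/8) = 35/8.

35/8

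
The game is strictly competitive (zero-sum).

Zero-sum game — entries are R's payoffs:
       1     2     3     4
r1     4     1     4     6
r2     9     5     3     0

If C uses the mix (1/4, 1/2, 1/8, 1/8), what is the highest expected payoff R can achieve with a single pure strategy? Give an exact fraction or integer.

r1: (4)·(1/4) + (1)·(1/2) + (4)·(1/8) + (6)·(1/8) = 11/4.
r2: (9)·(1/4) + (5)·(1/2) + (3)·(1/8) + (0)·(1/8) = 41/8.
The best pure response is r2 with expected payoff 41/8.

41/8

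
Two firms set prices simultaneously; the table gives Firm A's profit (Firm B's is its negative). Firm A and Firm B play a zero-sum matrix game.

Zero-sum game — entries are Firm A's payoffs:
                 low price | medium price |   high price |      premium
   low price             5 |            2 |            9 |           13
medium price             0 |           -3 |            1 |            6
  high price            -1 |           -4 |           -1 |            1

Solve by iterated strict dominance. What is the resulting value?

Column high price is strictly dominated by medium price for Firm B (2<9, -3<1, -4<-1); eliminate high price.
Column low price is strictly dominated by medium price for Firm B (2<5, -3<0, -4<-1); eliminate low price.
Row medium price is strictly dominated by row low price (2>-3, 13>6); eliminate medium price.
Row high price is strictly dominated by row low price (2>-4, 13>1); eliminate high price.
Column premium is strictly dominated by medium price for Firm B (2<13); eliminate premium.
Only (low price, medium price) remains, with payoff 2.

2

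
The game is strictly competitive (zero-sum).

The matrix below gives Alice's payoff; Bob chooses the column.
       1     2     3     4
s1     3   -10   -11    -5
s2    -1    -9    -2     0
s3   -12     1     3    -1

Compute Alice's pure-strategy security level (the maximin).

The worst-case payoff for each row is s1: -11, s2: -9, s3: -12.
The best of these is -9.

-9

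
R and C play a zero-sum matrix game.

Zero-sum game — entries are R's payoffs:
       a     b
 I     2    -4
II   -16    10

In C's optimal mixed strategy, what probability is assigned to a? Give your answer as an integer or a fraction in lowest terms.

7/16

Row minima are -4 and -16, so R's maximin is -4; column maxima are 2 and 10, so C's minimax is 2. These differ, so the equilibrium is in mixed strategies.
Let C play a with probability q. R is indifferent when 2q − 4(1−q) = −16q + 10(1−q), giving q = 7/16.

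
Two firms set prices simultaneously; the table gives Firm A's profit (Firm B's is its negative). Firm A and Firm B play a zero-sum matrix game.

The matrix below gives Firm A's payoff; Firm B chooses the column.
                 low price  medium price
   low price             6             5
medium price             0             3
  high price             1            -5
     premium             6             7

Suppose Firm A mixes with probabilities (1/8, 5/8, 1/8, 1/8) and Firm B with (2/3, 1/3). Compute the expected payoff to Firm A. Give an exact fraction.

2

Against (2/3, 1/3), each row's expected payoff is low price: 17/3; medium price: 1; high price: -1; premium: 19/3.
Taking the (1/8, 5/8, 1/8, 1/8)-weighted average: (1/8)·(17/3) + (5/8)·(1) + (1/8)·(-1) + (1/8)·(19/3) = 2.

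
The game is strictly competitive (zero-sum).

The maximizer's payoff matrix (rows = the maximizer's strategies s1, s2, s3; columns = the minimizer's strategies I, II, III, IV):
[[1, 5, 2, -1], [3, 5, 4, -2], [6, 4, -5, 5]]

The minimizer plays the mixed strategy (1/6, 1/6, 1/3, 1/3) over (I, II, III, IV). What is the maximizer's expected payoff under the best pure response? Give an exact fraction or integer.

s1: (1)·(1/6) + (5)·(1/6) + (2)·(1/3) + (-1)·(1/3) = 4/3.
s2: (3)·(1/6) + (5)·(1/6) + (4)·(1/3) + (-2)·(1/3) = 2.
s3: (6)·(1/6) + (4)·(1/6) + (-5)·(1/3) + (5)·(1/3) = 5/3.
The best pure response is s2 with expected payoff 2.

2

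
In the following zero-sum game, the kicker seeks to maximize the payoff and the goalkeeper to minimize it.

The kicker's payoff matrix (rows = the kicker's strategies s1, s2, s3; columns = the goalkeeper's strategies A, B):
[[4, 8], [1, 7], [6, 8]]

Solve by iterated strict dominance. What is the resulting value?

6

Column B is strictly dominated by A for the goalkeeper (4<8, 1<7, 6<8); eliminate B.
Row s1 is strictly dominated by row s3 (6>4); eliminate s1.
Row s2 is strictly dominated by row s3 (6>1); eliminate s2.
Only (s3, A) remains, with payoff 6.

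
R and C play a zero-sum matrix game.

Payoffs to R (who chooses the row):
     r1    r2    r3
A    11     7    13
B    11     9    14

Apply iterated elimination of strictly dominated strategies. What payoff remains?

9

Column r3 is strictly dominated by r1 for C (11<13, 11<14); eliminate r3.
Column r1 is strictly dominated by r2 for C (7<11, 9<11); eliminate r1.
Row A is strictly dominated by row B (9>7); eliminate A.
Only (B, r2) remains, with payoff 9.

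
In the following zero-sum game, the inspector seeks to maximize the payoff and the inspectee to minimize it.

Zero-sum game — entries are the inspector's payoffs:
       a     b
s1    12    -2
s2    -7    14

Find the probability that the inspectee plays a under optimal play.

16/35

Row minima are -2 and -7, so the inspector's maximin is -2; column maxima are 12 and 14, so the inspectee's minimax is 12. These differ, so the equilibrium is in mixed strategies.
Let the inspectee play a with probability q. The inspector is indifferent when 12q − 2(1−q) = −7q + 14(1−q), giving q = 16/35.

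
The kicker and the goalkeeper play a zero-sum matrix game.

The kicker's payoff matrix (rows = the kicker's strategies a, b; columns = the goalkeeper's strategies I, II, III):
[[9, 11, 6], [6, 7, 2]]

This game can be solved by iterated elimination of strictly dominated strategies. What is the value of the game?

Column II is strictly dominated by I for the goalkeeper (9<11, 6<7); eliminate II.
Column I is strictly dominated by III for the goalkeeper (6<9, 2<6); eliminate I.
Row b is strictly dominated by row a (6>2); eliminate b.
Only (a, III) remains, with payoff 6.

6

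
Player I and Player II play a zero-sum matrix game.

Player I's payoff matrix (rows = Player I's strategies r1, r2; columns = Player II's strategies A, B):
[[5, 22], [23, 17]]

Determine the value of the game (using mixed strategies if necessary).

Row minima are 5 and 17, so Player I's maximin is 17; column maxima are 23 and 22, so Player II's minimax is 22. These differ, so the equilibrium is in mixed strategies.
Let Player I play r1 with probability p. Player II is indifferent when 5p + 23(1−p) = 22p + 17(1−p), giving p = 6/23.
Let Player II play A with probability q. Player I is indifferent when 5q + 22(1−q) = 23q + 17(1−q), giving q = 5/23.
The value is 5·(5/23) + (22)·(18/23) = 421/23.

421/23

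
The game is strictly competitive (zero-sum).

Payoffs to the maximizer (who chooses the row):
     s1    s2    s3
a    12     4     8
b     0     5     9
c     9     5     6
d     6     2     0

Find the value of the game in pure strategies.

5

Row minima: 4, 0, 5, 0 → the maximizer's maximin is 5.
Column maxima: 12, 5, 9 → the minimizer's minimax is 5.
They coincide at (c, s2), so the value is 5.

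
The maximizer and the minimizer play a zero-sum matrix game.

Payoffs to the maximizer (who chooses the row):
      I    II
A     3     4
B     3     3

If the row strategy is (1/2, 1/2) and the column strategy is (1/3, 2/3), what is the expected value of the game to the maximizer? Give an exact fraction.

10/3

Against (1/3, 2/3), each row's expected payoff is A: 11/3; B: 3.
Taking the (1/2, 1/2)-weighted average: (1/2)·(11/3) + (1/2)·(3) = 10/3.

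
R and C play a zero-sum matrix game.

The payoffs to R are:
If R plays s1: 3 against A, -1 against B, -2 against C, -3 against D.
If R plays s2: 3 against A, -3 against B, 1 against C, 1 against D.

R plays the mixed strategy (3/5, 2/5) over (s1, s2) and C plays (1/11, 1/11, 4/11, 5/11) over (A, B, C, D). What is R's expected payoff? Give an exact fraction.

Against (1/11, 1/11, 4/11, 5/11), each row's expected payoff is s1: -21/11; s2: 9/11.
Taking the (3/5, 2/5)-weighted average: (3/5)·(-21/11) + (2/5)·(9/11) = -9/11.

-9/11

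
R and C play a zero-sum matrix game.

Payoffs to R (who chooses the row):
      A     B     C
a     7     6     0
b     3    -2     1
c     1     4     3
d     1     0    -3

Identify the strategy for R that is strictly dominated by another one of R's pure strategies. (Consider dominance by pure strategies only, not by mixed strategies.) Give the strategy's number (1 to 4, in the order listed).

Compare d with a: 7 > 1, 6 > 0, 0 > -3.
So a strictly dominates d for R; d is strictly dominated.

4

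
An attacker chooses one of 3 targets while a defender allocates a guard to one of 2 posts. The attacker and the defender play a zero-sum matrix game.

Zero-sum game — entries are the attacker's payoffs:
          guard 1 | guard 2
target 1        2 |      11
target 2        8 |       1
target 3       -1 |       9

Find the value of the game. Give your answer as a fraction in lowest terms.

43/8

Row target 3 is strictly dominated by row target 1, so the attacker never plays it.
The remaining 2×2 game on (target 1, target 2) × (guard 1, guard 2) has no saddle point. Let the attacker play target 1 with probability p; indifference gives 2p + 8(1−p) = 11p + (1−p), so p = 7/16.
Similarly the defender's optimal q on guard 1 is 5/8, and the value is 2·(5/8) + (11)·(3/8) = 43/8.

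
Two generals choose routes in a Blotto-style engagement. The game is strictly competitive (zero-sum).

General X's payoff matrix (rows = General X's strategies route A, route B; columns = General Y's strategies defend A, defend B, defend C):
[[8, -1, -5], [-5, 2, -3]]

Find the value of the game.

Column defend B is strictly dominated by defend C for General Y (it gives General X more in every row).
The remaining 2×2 game on (route A, route B) × (defend A, defend C) has no saddle point. Let General X play route A with probability p; indifference gives 8p − 5(1−p) = −5p − 3(1−p), so p = 2/15.
Similarly General Y's optimal q on defend A is 2/15, and the value is 8·(2/15) + (-5)·(13/15) = -49/15.

-49/15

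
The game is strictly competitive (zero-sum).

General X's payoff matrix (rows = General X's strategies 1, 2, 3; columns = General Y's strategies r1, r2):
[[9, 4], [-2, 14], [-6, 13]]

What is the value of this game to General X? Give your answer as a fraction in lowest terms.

Row 3 is strictly dominated by row 2, so General X never plays it.
The remaining 2×2 game on (1, 2) × (r1, r2) has no saddle point. Let General X play 1 with probability p; indifference gives 9p − 2(1−p) = 4p + 14(1−p), so p = 16/21.
Similarly General Y's optimal q on r1 is 10/21, and the value is 9·(10/21) + (4)·(11/21) = 134/21.

134/21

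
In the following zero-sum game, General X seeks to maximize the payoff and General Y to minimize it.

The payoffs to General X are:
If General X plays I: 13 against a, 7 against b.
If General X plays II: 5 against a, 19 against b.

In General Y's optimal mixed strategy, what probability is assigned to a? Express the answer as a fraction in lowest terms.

Row minima are 7 and 5, so General X's maximin is 7; column maxima are 13 and 19, so General Y's minimax is 13. These differ, so the equilibrium is in mixed strategies.
Let General Y play a with probability q. General X is indifferent when 13q + 7(1−q) = 5q + 19(1−q), giving q = 3/5.

3/5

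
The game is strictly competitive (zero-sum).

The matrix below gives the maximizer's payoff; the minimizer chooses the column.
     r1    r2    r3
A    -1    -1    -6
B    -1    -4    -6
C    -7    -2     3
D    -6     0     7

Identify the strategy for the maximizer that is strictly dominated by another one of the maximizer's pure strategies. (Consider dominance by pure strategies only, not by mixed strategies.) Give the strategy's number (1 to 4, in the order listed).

Compare C with D: -6 > -7, 0 > -2, 7 > 3.
So D strictly dominates C for the maximizer; C is strictly dominated.

3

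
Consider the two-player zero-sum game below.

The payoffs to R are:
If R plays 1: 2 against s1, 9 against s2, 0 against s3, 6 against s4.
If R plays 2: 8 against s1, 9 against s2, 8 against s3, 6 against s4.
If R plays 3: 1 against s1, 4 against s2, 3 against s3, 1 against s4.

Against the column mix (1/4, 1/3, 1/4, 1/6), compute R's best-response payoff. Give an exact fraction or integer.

1: (2)·(1/4) + (9)·(1/3) + (0)·(1/4) + (6)·(1/6) = 9/2.
2: (8)·(1/4) + (9)·(1/3) + (8)·(1/4) + (6)·(1/6) = 8.
3: (1)·(1/4) + (4)·(1/3) + (3)·(1/4) + (1)·(1/6) = 5/2.
The best pure response is 2 with expected payoff 8.

8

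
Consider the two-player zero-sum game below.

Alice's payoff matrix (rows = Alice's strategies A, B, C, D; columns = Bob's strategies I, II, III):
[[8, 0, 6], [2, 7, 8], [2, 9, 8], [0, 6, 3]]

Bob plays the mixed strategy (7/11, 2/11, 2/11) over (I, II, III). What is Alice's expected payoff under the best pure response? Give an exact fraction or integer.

A: (8)·(7/11) + (0)·(2/11) + (6)·(2/11) = 68/11.
B: (2)·(7/11) + (7)·(2/11) + (8)·(2/11) = 4.
C: (2)·(7/11) + (9)·(2/11) + (8)·(2/11) = 48/11.
D: (0)·(7/11) + (6)·(2/11) + (3)·(2/11) = 18/11.
The best pure response is A with expected payoff 68/11.

68/11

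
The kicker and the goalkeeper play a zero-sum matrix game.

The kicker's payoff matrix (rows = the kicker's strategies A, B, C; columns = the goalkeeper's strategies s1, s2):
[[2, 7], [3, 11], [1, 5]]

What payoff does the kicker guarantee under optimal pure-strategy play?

Row minima: 2, 3, 1 → the kicker's maximin is 3.
Column maxima: 3, 11 → the goalkeeper's minimax is 3.
They coincide at (B, s1), so the value is 3.

3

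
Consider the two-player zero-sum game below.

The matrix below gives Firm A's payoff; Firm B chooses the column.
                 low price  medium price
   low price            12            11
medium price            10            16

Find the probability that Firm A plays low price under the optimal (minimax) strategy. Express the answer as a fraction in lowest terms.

6/7

Row minima are 11 and 10, so Firm A's maximin is 11; column maxima are 12 and 16, so Firm B's minimax is 12. These differ, so the equilibrium is in mixed strategies.
Let Firm A play low price with probability p. Firm B is indifferent when 12p + 10(1−p) = 11p + 16(1−p), giving p = 6/7.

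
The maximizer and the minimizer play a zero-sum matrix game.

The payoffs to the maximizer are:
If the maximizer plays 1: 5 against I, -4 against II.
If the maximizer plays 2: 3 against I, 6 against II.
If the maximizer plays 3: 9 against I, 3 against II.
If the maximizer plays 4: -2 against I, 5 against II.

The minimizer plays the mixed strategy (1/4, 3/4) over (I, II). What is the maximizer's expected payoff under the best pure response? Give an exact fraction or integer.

21/4

1: (5)·(1/4) + (-4)·(3/4) = -7/4.
2: (3)·(1/4) + (6)·(3/4) = 21/4.
3: (9)·(1/4) + (3)·(3/4) = 9/2.
4: (-2)·(1/4) + (5)·(3/4) = 13/4.
The best pure response is 2 with expected payoff 21/4.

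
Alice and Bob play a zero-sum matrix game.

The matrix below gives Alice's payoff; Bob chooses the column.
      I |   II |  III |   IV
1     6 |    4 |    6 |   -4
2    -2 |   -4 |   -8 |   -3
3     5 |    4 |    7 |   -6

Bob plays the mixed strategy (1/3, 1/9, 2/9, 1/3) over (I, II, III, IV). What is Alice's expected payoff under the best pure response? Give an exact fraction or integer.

22/9

1: (6)·(1/3) + (4)·(1/9) + (6)·(2/9) + (-4)·(1/3) = 22/9.
2: (-2)·(1/3) + (-4)·(1/9) + (-8)·(2/9) + (-3)·(1/3) = -35/9.
3: (5)·(1/3) + (4)·(1/9) + (7)·(2/9) + (-6)·(1/3) = 5/3.
The best pure response is 1 with expected payoff 22/9.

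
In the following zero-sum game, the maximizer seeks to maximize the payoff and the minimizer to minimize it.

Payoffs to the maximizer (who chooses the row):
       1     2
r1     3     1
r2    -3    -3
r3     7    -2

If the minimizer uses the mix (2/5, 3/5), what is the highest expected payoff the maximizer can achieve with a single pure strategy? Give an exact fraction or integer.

r1: (3)·(2/5) + (1)·(3/5) = 9/5.
r2: (-3)·(2/5) + (-3)·(3/5) = -3.
r3: (7)·(2/5) + (-2)·(3/5) = 8/5.
The best pure response is r1 with expected payoff 9/5.

9/5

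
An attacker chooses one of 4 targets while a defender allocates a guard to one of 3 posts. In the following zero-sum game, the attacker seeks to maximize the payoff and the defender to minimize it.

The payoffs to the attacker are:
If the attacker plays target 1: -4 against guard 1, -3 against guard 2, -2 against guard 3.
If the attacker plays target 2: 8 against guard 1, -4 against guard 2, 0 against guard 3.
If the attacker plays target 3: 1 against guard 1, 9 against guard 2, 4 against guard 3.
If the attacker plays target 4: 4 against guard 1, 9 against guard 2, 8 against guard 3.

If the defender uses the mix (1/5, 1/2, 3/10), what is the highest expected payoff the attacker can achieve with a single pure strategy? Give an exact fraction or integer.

target 1: (-4)·(1/5) + (-3)·(1/2) + (-2)·(3/10) = -29/10.
target 2: (8)·(1/5) + (-4)·(1/2) + (0)·(3/10) = -2/5.
target 3: (1)·(1/5) + (9)·(1/2) + (4)·(3/10) = 59/10.
target 4: (4)·(1/5) + (9)·(1/2) + (8)·(3/10) = 77/10.
The best pure response is target 4 with expected payoff 77/10.

77/10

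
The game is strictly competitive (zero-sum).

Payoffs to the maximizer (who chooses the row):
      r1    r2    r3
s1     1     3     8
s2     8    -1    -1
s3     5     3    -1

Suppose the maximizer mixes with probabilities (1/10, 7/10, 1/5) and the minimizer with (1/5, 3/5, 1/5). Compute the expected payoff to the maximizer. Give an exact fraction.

36/25

Against (1/5, 3/5, 1/5), each row's expected payoff is s1: 18/5; s2: 4/5; s3: 13/5.
Taking the (1/10, 7/10, 1/5)-weighted average: (1/10)·(18/5) + (7/10)·(4/5) + (1/5)·(13/5) = 36/25.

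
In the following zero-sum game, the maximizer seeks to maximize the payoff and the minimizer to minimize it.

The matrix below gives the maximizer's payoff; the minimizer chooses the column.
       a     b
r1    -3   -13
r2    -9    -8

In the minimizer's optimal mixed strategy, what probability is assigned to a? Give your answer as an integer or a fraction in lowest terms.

Row minima are -13 and -9, so the maximizer's maximin is -9; column maxima are -3 and -8, so the minimizer's minimax is -8. These differ, so the equilibrium is in mixed strategies.
Let the minimizer play a with probability q. The maximizer is indifferent when −3q − 13(1−q) = −9q − 8(1−q), giving q = 5/11.

5/11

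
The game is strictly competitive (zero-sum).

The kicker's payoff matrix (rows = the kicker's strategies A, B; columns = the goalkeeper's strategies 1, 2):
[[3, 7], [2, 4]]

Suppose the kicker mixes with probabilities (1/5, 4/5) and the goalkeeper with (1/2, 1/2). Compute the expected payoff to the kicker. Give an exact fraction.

Against (1/2, 1/2), each row's expected payoff is A: 5; B: 3.
Taking the (1/5, 4/5)-weighted average: (1/5)·(5) + (4/5)·(3) = 17/5.

17/5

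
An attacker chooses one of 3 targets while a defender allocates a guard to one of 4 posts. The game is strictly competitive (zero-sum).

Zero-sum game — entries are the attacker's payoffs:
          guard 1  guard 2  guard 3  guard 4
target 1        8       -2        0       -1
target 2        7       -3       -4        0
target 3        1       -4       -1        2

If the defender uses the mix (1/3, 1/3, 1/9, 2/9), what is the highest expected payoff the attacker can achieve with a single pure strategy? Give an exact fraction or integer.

16/9

target 1: (8)·(1/3) + (-2)·(1/3) + (0)·(1/9) + (-1)·(2/9) = 16/9.
target 2: (7)·(1/3) + (-3)·(1/3) + (-4)·(1/9) + (0)·(2/9) = 8/9.
target 3: (1)·(1/3) + (-4)·(1/3) + (-1)·(1/9) + (2)·(2/9) = -2/3.
The best pure response is target 1 with expected payoff 16/9.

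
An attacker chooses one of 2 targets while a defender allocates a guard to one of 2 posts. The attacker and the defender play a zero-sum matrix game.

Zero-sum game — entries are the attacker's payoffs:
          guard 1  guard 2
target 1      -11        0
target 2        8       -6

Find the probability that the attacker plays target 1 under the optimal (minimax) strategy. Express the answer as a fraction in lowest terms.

14/25

Row minima are -11 and -6, so the attacker's maximin is -6; column maxima are 8 and 0, so the defender's minimax is 0. These differ, so the equilibrium is in mixed strategies.
Let the attacker play target 1 with probability p. The defender is indifferent when −11p + 8(1−p) = −6(1−p), giving p = 14/25.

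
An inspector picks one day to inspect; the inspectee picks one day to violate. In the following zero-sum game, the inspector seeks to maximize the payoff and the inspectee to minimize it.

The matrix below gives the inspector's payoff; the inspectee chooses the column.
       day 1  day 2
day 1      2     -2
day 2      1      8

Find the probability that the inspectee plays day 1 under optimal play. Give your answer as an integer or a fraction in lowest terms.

10/11

Row minima are -2 and 1, so the inspector's maximin is 1; column maxima are 2 and 8, so the inspectee's minimax is 2. These differ, so the equilibrium is in mixed strategies.
Let the inspectee play day 1 with probability q. The inspector is indifferent when 2q − 2(1−q) = q + 8(1−q), giving q = 10/11.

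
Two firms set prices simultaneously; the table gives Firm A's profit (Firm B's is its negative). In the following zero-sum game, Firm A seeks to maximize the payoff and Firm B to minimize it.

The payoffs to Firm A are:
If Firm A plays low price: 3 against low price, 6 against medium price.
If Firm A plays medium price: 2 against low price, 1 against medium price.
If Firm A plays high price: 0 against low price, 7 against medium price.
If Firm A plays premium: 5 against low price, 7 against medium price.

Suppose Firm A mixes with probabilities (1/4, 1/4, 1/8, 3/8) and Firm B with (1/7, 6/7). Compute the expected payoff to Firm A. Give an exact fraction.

Against (1/7, 6/7), each row's expected payoff is low price: 39/7; medium price: 8/7; high price: 6; premium: 47/7.
Taking the (1/4, 1/4, 1/8, 3/8)-weighted average: (1/4)·(39/7) + (1/4)·(8/7) + (1/8)·(6) + (3/8)·(47/7) = 277/56.

277/56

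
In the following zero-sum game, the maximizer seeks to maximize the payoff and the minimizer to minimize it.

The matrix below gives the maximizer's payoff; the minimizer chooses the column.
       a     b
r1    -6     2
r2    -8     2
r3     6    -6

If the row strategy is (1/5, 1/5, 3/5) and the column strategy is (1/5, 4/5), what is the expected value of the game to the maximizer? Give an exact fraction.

Against (1/5, 4/5), each row's expected payoff is r1: 2/5; r2: 0; r3: -18/5.
Taking the (1/5, 1/5, 3/5)-weighted average: (1/5)·(2/5) + (1/5)·(0) + (3/5)·(-18/5) = -52/25.

-52/25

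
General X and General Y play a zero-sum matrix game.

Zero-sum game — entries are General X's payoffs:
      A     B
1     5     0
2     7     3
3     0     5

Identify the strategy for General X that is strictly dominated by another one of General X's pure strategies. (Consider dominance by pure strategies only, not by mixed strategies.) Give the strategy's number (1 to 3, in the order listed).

1

Compare 1 with 2: 7 > 5, 3 > 0.
So 2 strictly dominates 1 for General X; 1 is strictly dominated.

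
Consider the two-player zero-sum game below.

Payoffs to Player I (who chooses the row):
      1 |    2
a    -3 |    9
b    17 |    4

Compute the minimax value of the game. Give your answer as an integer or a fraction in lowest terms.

Row minima are -3 and 4, so Player I's maximin is 4; column maxima are 17 and 9, so Player II's minimax is 9. These differ, so the equilibrium is in mixed strategies.
Let Player I play a with probability p. Player II is indifferent when −3p + 17(1−p) = 9p + 4(1−p), giving p = 13/25.
Let Player II play 1 with probability q. Player I is indifferent when −3q + 9(1−q) = 17q + 4(1−q), giving q = 1/5.
The value is -3·(1/5) + (9)·(4/5) = 33/5.

33/5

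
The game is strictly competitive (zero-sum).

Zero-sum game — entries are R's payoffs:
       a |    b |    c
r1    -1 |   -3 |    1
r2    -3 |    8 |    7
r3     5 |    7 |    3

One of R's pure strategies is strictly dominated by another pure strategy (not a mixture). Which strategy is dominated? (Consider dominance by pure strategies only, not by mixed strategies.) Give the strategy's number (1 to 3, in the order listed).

1

Compare r1 with r3: 5 > -1, 7 > -3, 3 > 1.
So r3 strictly dominates r1 for R; r1 is strictly dominated.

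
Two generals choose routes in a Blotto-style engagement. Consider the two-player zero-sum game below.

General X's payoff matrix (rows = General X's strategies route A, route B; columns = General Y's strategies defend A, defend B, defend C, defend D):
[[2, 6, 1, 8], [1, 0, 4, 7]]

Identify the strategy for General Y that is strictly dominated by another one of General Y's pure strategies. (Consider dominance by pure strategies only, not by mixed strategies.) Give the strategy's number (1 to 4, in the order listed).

4

General Y prefers columns that give General X less. Compare defend D with defend A: 2 < 8, 1 < 7.
So defend A strictly dominates defend D for General Y; defend D is strictly dominated.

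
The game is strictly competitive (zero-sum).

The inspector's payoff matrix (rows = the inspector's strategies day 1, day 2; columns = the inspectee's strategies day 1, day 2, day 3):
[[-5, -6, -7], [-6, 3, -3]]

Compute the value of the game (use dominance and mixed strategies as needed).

Column day 2 is strictly dominated by day 3 for the inspectee (it gives the inspector more in every row).
The remaining 2×2 game on (day 1, day 2) × (day 1, day 3) has no saddle point. Let the inspector play day 1 with probability p; indifference gives −5p − 6(1−p) = −7p − 3(1−p), so p = 3/5.
Similarly the inspectee's optimal q on day 1 is 4/5, and the value is -5·(4/5) + (-7)·(1/5) = -27/5.

-27/5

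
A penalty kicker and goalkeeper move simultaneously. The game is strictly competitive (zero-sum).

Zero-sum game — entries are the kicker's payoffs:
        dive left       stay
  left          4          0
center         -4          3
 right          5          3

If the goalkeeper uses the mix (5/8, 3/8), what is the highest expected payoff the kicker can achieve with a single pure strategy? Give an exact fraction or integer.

17/4

left: (4)·(5/8) + (0)·(3/8) = 5/2.
center: (-4)·(5/8) + (3)·(3/8) = -11/8.
right: (5)·(5/8) + (3)·(3/8) = 17/4.
The best pure response is right with expected payoff 17/4.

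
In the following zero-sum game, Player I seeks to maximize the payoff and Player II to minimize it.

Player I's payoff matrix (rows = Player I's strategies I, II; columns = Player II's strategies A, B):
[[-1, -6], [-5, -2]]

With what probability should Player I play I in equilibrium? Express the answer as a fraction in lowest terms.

Row minima are -6 and -5, so Player I's maximin is -5; column maxima are -1 and -2, so Player II's minimax is -2. These differ, so the equilibrium is in mixed strategies.
Let Player I play I with probability p. Player II is indifferent when −p − 5(1−p) = −6p − 2(1−p), giving p = 3/8.

3/8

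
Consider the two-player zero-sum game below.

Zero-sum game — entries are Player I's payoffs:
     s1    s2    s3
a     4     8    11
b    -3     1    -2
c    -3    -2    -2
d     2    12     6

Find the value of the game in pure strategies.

Row minima: 4, -3, -3, 2 → Player I's maximin is 4.
Column maxima: 4, 12, 11 → Player II's minimax is 4.
They coincide at (a, s1), so the value is 4.

4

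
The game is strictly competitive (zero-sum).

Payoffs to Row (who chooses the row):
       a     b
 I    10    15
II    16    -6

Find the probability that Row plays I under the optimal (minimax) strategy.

22/27

Row minima are 10 and -6, so Row's maximin is 10; column maxima are 16 and 15, so Column's minimax is 15. These differ, so the equilibrium is in mixed strategies.
Let Row play I with probability p. Column is indifferent when 10p + 16(1−p) = 15p − 6(1−p), giving p = 22/27.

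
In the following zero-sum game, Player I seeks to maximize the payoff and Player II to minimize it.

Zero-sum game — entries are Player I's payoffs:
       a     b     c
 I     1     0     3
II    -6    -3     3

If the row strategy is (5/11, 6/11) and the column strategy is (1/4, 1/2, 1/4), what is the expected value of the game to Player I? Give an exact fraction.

Against (1/4, 1/2, 1/4), each row's expected payoff is I: 1; II: -9/4.
Taking the (5/11, 6/11)-weighted average: (5/11)·(1) + (6/11)·(-9/4) = -17/22.

-17/22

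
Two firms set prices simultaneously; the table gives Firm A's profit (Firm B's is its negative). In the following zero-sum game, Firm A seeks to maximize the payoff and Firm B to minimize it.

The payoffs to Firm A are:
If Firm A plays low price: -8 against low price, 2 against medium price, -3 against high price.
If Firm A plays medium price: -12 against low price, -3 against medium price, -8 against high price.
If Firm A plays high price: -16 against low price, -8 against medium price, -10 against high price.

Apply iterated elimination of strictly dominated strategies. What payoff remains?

-8

Column medium price is strictly dominated by low price for Firm B (-8<2, -12<-3, -16<-8); eliminate medium price.
Column high price is strictly dominated by low price for Firm B (-8<-3, -12<-8, -16<-10); eliminate high price.
Row high price is strictly dominated by row low price (-8>-16); eliminate high price.
Row medium price is strictly dominated by row low price (-8>-12); eliminate medium price.
Only (low price, low price) remains, with payoff -8.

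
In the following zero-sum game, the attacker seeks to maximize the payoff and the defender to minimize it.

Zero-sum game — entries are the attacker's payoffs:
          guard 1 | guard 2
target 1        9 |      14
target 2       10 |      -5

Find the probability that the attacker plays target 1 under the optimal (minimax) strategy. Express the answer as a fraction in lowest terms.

3/4

Row minima are 9 and -5, so the attacker's maximin is 9; column maxima are 10 and 14, so the defender's minimax is 10. These differ, so the equilibrium is in mixed strategies.
Let the attacker play target 1 with probability p. The defender is indifferent when 9p + 10(1−p) = 14p − 5(1−p), giving p = 3/4.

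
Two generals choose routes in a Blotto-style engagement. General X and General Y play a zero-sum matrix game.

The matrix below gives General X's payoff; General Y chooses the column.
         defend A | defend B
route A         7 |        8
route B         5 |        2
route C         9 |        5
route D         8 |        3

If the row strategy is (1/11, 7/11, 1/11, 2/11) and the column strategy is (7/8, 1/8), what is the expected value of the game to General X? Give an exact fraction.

251/44

Against (7/8, 1/8), each row's expected payoff is route A: 57/8; route B: 37/8; route C: 17/2; route D: 59/8.
Taking the (1/11, 7/11, 1/11, 2/11)-weighted average: (1/11)·(57/8) + (7/11)·(37/8) + (1/11)·(17/2) + (2/11)·(59/8) = 251/44.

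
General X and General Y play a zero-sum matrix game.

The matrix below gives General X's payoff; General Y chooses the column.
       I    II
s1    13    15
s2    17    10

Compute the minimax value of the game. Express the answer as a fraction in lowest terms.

Row minima are 13 and 10, so General X's maximin is 13; column maxima are 17 and 15, so General Y's minimax is 15. These differ, so the equilibrium is in mixed strategies.
Let General X play s1 with probability p. General Y is indifferent when 13p + 17(1−p) = 15p + 10(1−p), giving p = 7/9.
Let General Y play I with probability q. General X is indifferent when 13q + 15(1−q) = 17q + 10(1−q), giving q = 5/9.
The value is 13·(5/9) + (15)·(4/9) = 125/9.

125/9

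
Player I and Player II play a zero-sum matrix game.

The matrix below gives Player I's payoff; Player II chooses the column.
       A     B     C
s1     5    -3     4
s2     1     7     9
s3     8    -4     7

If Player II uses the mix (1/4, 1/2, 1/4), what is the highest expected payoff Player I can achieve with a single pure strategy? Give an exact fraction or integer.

6

s1: (5)·(1/4) + (-3)·(1/2) + (4)·(1/4) = 3/4.
s2: (1)·(1/4) + (7)·(1/2) + (9)·(1/4) = 6.
s3: (8)·(1/4) + (-4)·(1/2) + (7)·(1/4) = 7/4.
The best pure response is s2 with expected payoff 6.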